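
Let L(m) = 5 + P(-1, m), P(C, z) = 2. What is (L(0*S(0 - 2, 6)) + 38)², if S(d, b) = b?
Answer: 2025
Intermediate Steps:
L(m) = 7 (L(m) = 5 + 2 = 7)
(L(0*S(0 - 2, 6)) + 38)² = (7 + 38)² = 45² = 2025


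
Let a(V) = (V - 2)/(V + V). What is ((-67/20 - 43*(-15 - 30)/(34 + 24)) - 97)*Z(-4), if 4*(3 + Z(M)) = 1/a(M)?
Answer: 25902/145 ≈ 178.63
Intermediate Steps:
a(V) = (-2 + V)/(2*V) (a(V) = (-2 + V)/((2*V)) = (-2 + V)*(1/(2*V)) = (-2 + V)/(2*V))
Z(M) = -3 + M/(2*(-2 + M)) (Z(M) = -3 + 1/(4*(((-2 + M)/(2*M)))) = -3 + (2*M/(-2 + M))/4 = -3 + M/(2*(-2 + M)))
((-67/20 - 43*(-15 - 30)/(34 + 24)) - 97)*Z(-4) = ((-67/20 - 43*(-15 - 30)/(34 + 24)) - 97)*((12 - 5*(-4))/(2*(-2 - 4))) = ((-67*1/20 - 43/(58/(-45))) - 97)*((1/2)*(12 + 20)/(-6)) = ((-67/20 - 43/(58*(-1/45))) - 97)*((1/2)*(-1/6)*32) = ((-67/20 - 43/(-58/45)) - 97)*(-8/3) = ((-67/20 - 43*(-45/58)) - 97)*(-8/3) = ((-67/20 + 1935/58) - 97)*(-8/3) = (17407/580 - 97)*(-8/3) = -38853/580*(-8/3) = 25902/145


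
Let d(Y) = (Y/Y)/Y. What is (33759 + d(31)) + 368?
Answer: 1057938/31 ≈ 34127.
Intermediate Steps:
d(Y) = 1/Y
(33759 + d(31)) + 368 = (33759 + 1/31) + 368 = 1046530/31 + 368 = 1057938/31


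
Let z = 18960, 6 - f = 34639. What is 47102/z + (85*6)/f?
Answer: 810806983/328320840 ≈ 2.4696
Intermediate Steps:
f = -34633 (f = 6 - 1*34639 = 6 - 34639 = -34633)
47102/z + (85*6)/f = 47102/18960 + (85*6)/(-34633) = 47102*(1/18960) + 510*(-1/34633) = 23551/9480 - 510/34633 = 810806983/328320840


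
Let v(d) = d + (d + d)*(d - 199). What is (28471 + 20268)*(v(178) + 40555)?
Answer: 1620912923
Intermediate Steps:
v(d) = d + 2*d*(-199 + d) (v(d) = d + (2*d)*(-199 + d) = d + 2*d*(-199 + d))
(28471 + 20268)*(v(178) + 40555) = (28471 + 20268)*(178*(-397 + 2*178) + 40555) = 48739*(178*(-397 + 356) + 40555) = 48739*(178*(-41) + 40555) = 48739*(-7298 + 40555) = 48739*33257 = 1620912923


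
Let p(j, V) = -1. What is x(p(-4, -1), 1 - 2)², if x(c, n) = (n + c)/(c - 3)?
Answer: ¼ ≈ 0.25000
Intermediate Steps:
x(c, n) = (c + n)/(-3 + c)
x(p(-4, -1), 1 - 2)² = ((-1 + (1 - 2))/(-3 - 1))² = ((-1 - 1)/(-4))² = (-¼*(-2))² = (½)² = ¼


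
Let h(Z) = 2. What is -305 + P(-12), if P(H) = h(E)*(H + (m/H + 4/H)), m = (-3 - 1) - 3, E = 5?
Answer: -657/2 ≈ -328.50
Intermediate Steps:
m = -7 (m = -4 - 3 = -7)
P(H) = -6/H + 2*H (P(H) = 2*(H + (-7/H + 4/H)) = 2*(H - 3/H) = -6/H + 2*H)
-305 + P(-12) = -305 + (-6/(-12) + 2*(-12)) = -305 + (-6*(-1/12) - 24) = -305 + (1/2 - 24) = -305 - 47/2 = -657/2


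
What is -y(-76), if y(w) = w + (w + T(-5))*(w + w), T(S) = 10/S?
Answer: -11780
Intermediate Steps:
y(w) = w + 2*w*(-2 + w) (y(w) = w + (w + 10/(-5))*(w + w) = w + (w + 10*(-1/5))*(2*w) = w + (w - 2)*(2*w) = w + (-2 + w)*(2*w) = w + 2*w*(-2 + w))
-y(-76) = -(-76)*(-3 + 2*(-76)) = -(-76)*(-3 - 152) = -(-76)*(-155) = -1*11780 = -11780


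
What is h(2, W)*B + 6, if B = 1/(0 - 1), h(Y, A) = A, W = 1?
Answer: 5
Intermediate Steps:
B = -1 (B = 1/(-1) = -1)
h(2, W)*B + 6 = 1*(-1) + 6 = -1 + 6 = 5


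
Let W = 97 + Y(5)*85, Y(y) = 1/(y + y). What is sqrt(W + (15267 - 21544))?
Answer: I*sqrt(24686)/2 ≈ 78.559*I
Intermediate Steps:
Y(y) = 1/(2*y)
W = 211/2 (W = 97 + ((1/2)/5)*85 = 97 + ((1/2)*(1/5))*85 = 97 + (1/10)*85 = 97 + 17/2 = 211/2 ≈ 105.50)
sqrt(W + (15267 - 21544)) = sqrt(211/2 + (15267 - 21544)) = sqrt(211/2 - 6277) = sqrt(-12343/2) = I*sqrt(24686)/2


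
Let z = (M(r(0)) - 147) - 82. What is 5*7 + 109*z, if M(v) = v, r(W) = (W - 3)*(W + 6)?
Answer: -26888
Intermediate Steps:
r(W) = (-3 + W)*(6 + W)
z = -247 (z = ((-18 + 0² + 3*0) - 147) - 82 = ((-18 + 0 + 0) - 147) - 82 = (-18 - 147) - 82 = -165 - 82 = -247)
5*7 + 109*z = 5*7 + 109*(-247) = 35 - 26923 = -26888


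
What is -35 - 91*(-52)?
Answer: 4697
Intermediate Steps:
-35 - 91*(-52) = -35 + 4732 = 4697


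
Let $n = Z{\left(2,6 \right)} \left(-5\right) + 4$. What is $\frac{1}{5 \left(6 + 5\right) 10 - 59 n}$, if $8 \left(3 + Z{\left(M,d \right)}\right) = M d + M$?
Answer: $- \frac{4}{219} \approx -0.018265$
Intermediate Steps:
$Z{\left(M,d \right)} = -3 + \frac{M}{8} + \frac{M d}{8}$ ($Z{\left(M,d \right)} = -3 + \frac{M d + M}{8} = -3 + \frac{M + M d}{8} = -3 + \left(\frac{M}{8} + \frac{M d}{8}\right) = -3 + \frac{M}{8} + \frac{M d}{8}$)
$n = \frac{41}{4}$ ($n = \left(-3 + \frac{1}{8} \cdot 2 + \frac{1}{8} \cdot 2 \cdot 6\right) \left(-5\right) + 4 = \left(-3 + \frac{1}{4} + \frac{3}{2}\right) \left(-5\right) + 4 = \left(- \frac{5}{4}\right) \left(-5\right) + 4 = \frac{25}{4} + 4 = \frac{41}{4} \approx 10.25$)
$\frac{1}{5 \left(6 + 5\right) 10 - 59 n} = \frac{1}{5 \left(6 + 5\right) 10 - \frac{2419}{4}} = \frac{1}{5 \cdot 11 \cdot 10 - \frac{2419}{4}} = \frac{1}{55 \cdot 10 - \frac{2419}{4}} = \frac{1}{550 - \frac{2419}{4}} = \frac{1}{- \frac{219}{4}} = - \frac{4}{219}$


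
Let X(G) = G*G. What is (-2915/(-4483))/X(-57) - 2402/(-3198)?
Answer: 5832515584/7763287311 ≈ 0.75129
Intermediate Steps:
X(G) = G**2
(-2915/(-4483))/X(-57) - 2402/(-3198) = (-2915/(-4483))/((-57)**2) - 2402/(-3198) = -2915*(-1/4483)/3249 - 2402*(-1/3198) = (2915/4483)*(1/3249) + 1201/1599 = 2915/14565267 + 1201/1599 = 5832515584/7763287311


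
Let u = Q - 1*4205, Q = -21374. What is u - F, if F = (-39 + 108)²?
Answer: -30340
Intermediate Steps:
F = 4761 (F = 69² = 4761)
u = -25579 (u = -21374 - 1*4205 = -21374 - 4205 = -25579)
u - F = -25579 - 1*4761 = -25579 - 4761 = -30340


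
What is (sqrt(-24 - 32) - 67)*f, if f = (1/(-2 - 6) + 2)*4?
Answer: -1005/2 + 15*I*sqrt(14) ≈ -502.5 + 56.125*I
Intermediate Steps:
f = 15/2 (f = (1/(-8) + 2)*4 = (-1/8 + 2)*4 = (15/8)*4 = 15/2 ≈ 7.5000)
(sqrt(-24 - 32) - 67)*f = (sqrt(-24 - 32) - 67)*(15/2) = (sqrt(-56) - 67)*(15/2) = (2*I*sqrt(14) - 67)*(15/2) = (-67 + 2*I*sqrt(14))*(15/2) = -1005/2 + 15*I*sqrt(14)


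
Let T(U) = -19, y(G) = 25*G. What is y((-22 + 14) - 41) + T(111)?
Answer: -1244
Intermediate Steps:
y((-22 + 14) - 41) + T(111) = 25*((-22 + 14) - 41) - 19 = 25*(-8 - 41) - 19 = 25*(-49) - 19 = -1225 - 19 = -1244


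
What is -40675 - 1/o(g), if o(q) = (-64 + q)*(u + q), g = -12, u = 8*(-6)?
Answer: -185478001/4560 ≈ -40675.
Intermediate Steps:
u = -48
o(q) = (-64 + q)*(-48 + q)
-40675 - 1/o(g) = -40675 - 1/(3072 + (-12)**2 - 112*(-12)) = -40675 - 1/(3072 + 144 + 1344) = -40675 - 1/4560 = -185478001/4560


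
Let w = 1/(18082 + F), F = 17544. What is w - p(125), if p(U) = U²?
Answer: -556656249/35626 ≈ -15625.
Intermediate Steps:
w = 1/35626 (w = 1/(18082 + 17544) = 1/35626 ≈ 2.8069e-5)
w - p(125) = 1/35626 - 1*125² = 1/35626 - 1*15625 = 1/35626 - 15625 = -556656249/35626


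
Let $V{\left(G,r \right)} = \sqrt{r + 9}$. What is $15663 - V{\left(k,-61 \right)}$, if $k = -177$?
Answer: $15663 - 2 i \sqrt{13} \approx 15663.0 - 7.2111 i$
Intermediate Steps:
$V{\left(G,r \right)} = \sqrt{9 + r}$
$15663 - V{\left(k,-61 \right)} = 15663 - \sqrt{9 - 61} = 15663 - \sqrt{-52} = 15663 - 2 i \sqrt{13}$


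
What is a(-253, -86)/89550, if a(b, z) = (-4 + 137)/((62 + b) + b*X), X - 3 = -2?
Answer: -133/39760200 ≈ -3.3451e-6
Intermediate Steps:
X = 1 (X = 3 - 2 = 1)
a(b, z) = 133/(62 + 2*b) (a(b, z) = (-4 + 137)/((62 + b) + b*1) = 133/((62 + b) + b) = 133/(62 + 2*b))
a(-253, -86)/89550 = (133/(2*(31 - 253)))/89550 = ((133/2)/(-222))*(1/89550) = ((133/2)*(-1/222))*(1/89550) = -133/444*1/89550 = -133/39760200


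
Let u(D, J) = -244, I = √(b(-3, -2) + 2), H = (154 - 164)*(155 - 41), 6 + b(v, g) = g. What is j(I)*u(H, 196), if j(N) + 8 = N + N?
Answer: 1952 - 488*I*√6 ≈ 1952.0 - 1195.4*I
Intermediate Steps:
b(v, g) = -6 + g
H = -1140 (H = -10*114 = -1140)
I = I*√6 (I = √((-6 - 2) + 2) = √(-8 + 2) = √(-6) = I*√6 ≈ 2.4495*I)
j(N) = -8 + 2*N (j(N) = -8 + (N + N) = -8 + 2*N)
j(I)*u(H, 196) = (-8 + 2*(I*√6))*(-244) = (-8 + 2*I*√6)*(-244) = 1952 - 488*I*√6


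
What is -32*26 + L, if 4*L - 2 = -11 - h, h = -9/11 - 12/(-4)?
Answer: -36731/44 ≈ -834.79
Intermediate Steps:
h = 24/11 (h = -9*1/11 - 12*(-¼) = -9/11 + 3 = 24/11 ≈ 2.1818)
L = -123/44 (L = ½ + (-11 - 1*24/11)/4 = ½ + (-11 - 24/11)/4 = ½ + (¼)*(-145/11) = ½ - 145/44 = -123/44 ≈ -2.7955)
-32*26 + L = -32*26 - 123/44 = -832 - 123/44 = -36731/44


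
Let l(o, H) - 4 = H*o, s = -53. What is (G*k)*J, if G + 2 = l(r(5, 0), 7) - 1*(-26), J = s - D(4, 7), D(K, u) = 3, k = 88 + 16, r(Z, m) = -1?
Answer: -122304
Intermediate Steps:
k = 104
l(o, H) = 4 + H*o
J = -56 (J = -53 - 1*3 = -53 - 3 = -56)
G = 21 (G = -2 + ((4 + 7*(-1)) - 1*(-26)) = -2 + ((4 - 7) + 26) = -2 + (-3 + 26) = -2 + 23 = 21)
(G*k)*J = (21*104)*(-56) = 2184*(-56) = -122304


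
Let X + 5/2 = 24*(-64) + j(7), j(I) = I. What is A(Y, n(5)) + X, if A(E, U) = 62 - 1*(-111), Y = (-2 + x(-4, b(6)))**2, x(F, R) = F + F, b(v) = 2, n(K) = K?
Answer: -2717/2 ≈ -1358.5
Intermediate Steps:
x(F, R) = 2*F
Y = 100 (Y = (-2 + 2*(-4))**2 = (-2 - 8)**2 = (-10)**2 = 100)
A(E, U) = 173 (A(E, U) = 62 + 111 = 173)
X = -3063/2 (X = -5/2 + (24*(-64) + 7) = -5/2 + (-1536 + 7) = -5/2 - 1529 = -3063/2 ≈ -1531.5)
A(Y, n(5)) + X = 173 - 3063/2 = -2717/2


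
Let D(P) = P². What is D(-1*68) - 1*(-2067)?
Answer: 6691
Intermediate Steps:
D(-1*68) - 1*(-2067) = (-1*68)² - 1*(-2067) = (-68)² + 2067 = 4624 + 2067 = 6691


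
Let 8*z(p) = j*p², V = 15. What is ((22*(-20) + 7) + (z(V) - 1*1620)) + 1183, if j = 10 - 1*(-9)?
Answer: -2685/8 ≈ -335.63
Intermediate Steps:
j = 19 (j = 10 + 9 = 19)
z(p) = 19*p²/8 (z(p) = (19*p²)/8 = 19*p²/8)
((22*(-20) + 7) + (z(V) - 1*1620)) + 1183 = ((22*(-20) + 7) + ((19/8)*15² - 1*1620)) + 1183 = ((-440 + 7) + ((19/8)*225 - 1620)) + 1183 = (-433 + (4275/8 - 1620)) + 1183 = (-433 - 8685/8) + 1183 = -12149/8 + 1183 = -2685/8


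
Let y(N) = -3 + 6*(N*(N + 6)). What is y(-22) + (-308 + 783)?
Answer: 2584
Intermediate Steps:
y(N) = -3 + 6*N*(6 + N) (y(N) = -3 + 6*(N*(6 + N)) = -3 + 6*N*(6 + N))
y(-22) + (-308 + 783) = (-3 + 6*(-22)**2 + 36*(-22)) + (-308 + 783) = (-3 + 6*484 - 792) + 475 = (-3 + 2904 - 792) + 475 = 2109 + 475 = 2584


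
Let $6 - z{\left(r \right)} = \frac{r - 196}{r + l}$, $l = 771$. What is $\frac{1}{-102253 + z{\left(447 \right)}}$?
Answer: $- \frac{1218}{124537097} \approx -9.7802 \cdot 10^{-6}$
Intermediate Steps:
$z{\left(r \right)} = 6 - \frac{-196 + r}{771 + r}$ ($z{\left(r \right)} = 6 - \frac{r - 196}{r + 771} = 6 - \frac{-196 + r}{771 + r}$)
$\frac{1}{-102253 + z{\left(447 \right)}} = \frac{1}{-102253 + \frac{4822 + 5 \cdot 447}{771 + 447}} = \frac{1}{-102253 + \frac{4822 + 2235}{1218}} = \frac{1}{-102253 + \frac{1}{1218} \cdot 7057} = \frac{1}{-102253 + \frac{7057}{1218}} = \frac{1}{- \frac{124537097}{1218}} = - \frac{1218}{124537097}$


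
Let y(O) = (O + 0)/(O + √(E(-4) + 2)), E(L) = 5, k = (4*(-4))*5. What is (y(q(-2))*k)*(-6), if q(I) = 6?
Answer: 17280/29 - 2880*√7/29 ≈ 333.11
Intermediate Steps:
k = -80 (k = -16*5 = -80)
y(O) = O/(O + √7) (y(O) = (O + 0)/(O + √(5 + 2)) = O/(O + √7))
(y(q(-2))*k)*(-6) = ((6/(6 + √7))*(-80))*(-6) = -480/(6 + √7)*(-6) = 2880/(6 + √7)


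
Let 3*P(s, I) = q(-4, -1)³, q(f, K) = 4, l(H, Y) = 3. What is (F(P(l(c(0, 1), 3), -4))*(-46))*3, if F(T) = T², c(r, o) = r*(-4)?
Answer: -188416/3 ≈ -62805.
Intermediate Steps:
c(r, o) = -4*r
P(s, I) = 64/3 (P(s, I) = (⅓)*4³ = (⅓)*64 = 64/3)
(F(P(l(c(0, 1), 3), -4))*(-46))*3 = ((64/3)²*(-46))*3 = ((4096/9)*(-46))*3 = -188416/9*3 = -188416/3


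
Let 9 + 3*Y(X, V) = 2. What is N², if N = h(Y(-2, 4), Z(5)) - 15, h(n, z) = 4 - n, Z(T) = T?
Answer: 676/9 ≈ 75.111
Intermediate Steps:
Y(X, V) = -7/3 (Y(X, V) = -3 + (⅓)*2 = -3 + ⅔ = -7/3)
N = -26/3 (N = (4 - 1*(-7/3)) - 15 = (4 + 7/3) - 15 = 19/3 - 15 = -26/3 ≈ -8.6667)
N² = (-26/3)² = 676/9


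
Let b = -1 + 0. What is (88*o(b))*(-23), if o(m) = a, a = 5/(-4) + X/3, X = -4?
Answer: 15686/3 ≈ 5228.7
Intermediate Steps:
b = -1
a = -31/12 (a = 5/(-4) - 4/3 = 5*(-¼) - 4*⅓ = -5/4 - 4/3 = -31/12 ≈ -2.5833)
o(m) = -31/12
(88*o(b))*(-23) = (88*(-31/12))*(-23) = -682/3*(-23) = 15686/3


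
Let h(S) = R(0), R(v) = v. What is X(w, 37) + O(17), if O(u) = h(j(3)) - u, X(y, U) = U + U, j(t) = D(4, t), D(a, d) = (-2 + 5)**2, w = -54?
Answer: 57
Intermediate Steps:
D(a, d) = 9 (D(a, d) = 3**2 = 9)
j(t) = 9
h(S) = 0
X(y, U) = 2*U
O(u) = -u (O(u) = 0 - u = -u)
X(w, 37) + O(17) = 2*37 - 1*17 = 74 - 17 = 57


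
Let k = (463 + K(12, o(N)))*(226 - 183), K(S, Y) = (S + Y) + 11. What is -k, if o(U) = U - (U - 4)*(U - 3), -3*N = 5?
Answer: -177203/9 ≈ -19689.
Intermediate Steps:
N = -5/3 (N = -⅓*5 = -5/3 ≈ -1.6667)
o(U) = U - (-4 + U)*(-3 + U)
K(S, Y) = 11 + S + Y
k = 177203/9 (k = (463 + (11 + 12 + (-12 - (-5/3)² + 8*(-5/3))))*(226 - 183) = (463 + (11 + 12 + (-12 - 1*25/9 - 40/3)))*43 = (463 + (11 + 12 + (-12 - 25/9 - 40/3)))*43 = (463 + (11 + 12 - 253/9))*43 = (463 - 46/9)*43 = (4121/9)*43 = 177203/9 ≈ 19689.)
-k = -1*177203/9 = -177203/9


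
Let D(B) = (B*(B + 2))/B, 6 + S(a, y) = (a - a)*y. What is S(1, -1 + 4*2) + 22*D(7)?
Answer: 192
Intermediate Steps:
S(a, y) = -6 (S(a, y) = -6 + (a - a)*y = -6 + 0*y = -6 + 0 = -6)
D(B) = 2 + B (D(B) = (B*(2 + B))/B = 2 + B)
S(1, -1 + 4*2) + 22*D(7) = -6 + 22*(2 + 7) = -6 + 22*9 = -6 + 198 = 192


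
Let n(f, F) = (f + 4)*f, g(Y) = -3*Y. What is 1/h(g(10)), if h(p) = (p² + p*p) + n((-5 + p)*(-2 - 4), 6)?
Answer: 1/46740 ≈ 2.1395e-5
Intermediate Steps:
n(f, F) = f*(4 + f) (n(f, F) = (4 + f)*f = f*(4 + f))
h(p) = 2*p² + (30 - 6*p)*(34 - 6*p) (h(p) = (p² + p*p) + ((-5 + p)*(-2 - 4))*(4 + (-5 + p)*(-2 - 4)) = (p² + p²) + ((-5 + p)*(-6))*(4 + (-5 + p)*(-6)) = 2*p² + (30 - 6*p)*(4 + (30 - 6*p)) = 2*p² + (30 - 6*p)*(34 - 6*p))
1/h(g(10)) = 1/(1020 - (-1152)*10 + 38*(-3*10)²) = 1/(1020 - 384*(-30) + 38*(-30)²) = 1/(1020 + 11520 + 38*900) = 1/(1020 + 11520 + 34200) = 1/46740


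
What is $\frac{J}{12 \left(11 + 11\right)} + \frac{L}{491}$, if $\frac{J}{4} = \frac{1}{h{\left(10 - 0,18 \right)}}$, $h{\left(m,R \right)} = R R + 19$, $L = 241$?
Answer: $\frac{5456249}{11115258} \approx 0.49088$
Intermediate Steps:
$h{\left(m,R \right)} = 19 + R^{2}$ ($h{\left(m,R \right)} = R^{2} + 19 = 19 + R^{2}$)
$J = \frac{4}{343}$ ($J = \frac{4}{19 + 18^{2}} = \frac{4}{19 + 324} = \frac{4}{343} \approx 0.011662$)
$\frac{J}{12 \left(11 + 11\right)} + \frac{L}{491} = \frac{4}{343 \cdot 12 \left(11 + 11\right)} + \frac{241}{491} = \frac{4}{343 \cdot 12 \cdot 22} + 241 \cdot \frac{1}{491} = \frac{4}{343 \cdot 264} + \frac{241}{491} = \frac{4}{343} \cdot \frac{1}{264} + \frac{241}{491} = \frac{1}{22638} + \frac{241}{491} = \frac{5456249}{11115258}$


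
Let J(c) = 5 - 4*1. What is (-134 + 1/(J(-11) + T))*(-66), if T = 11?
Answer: 17677/2 ≈ 8838.5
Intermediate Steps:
J(c) = 1 (J(c) = 5 - 4 = 1)
(-134 + 1/(J(-11) + T))*(-66) = (-134 + 1/(1 + 11))*(-66) = (-134 + 1/12)*(-66) = -1607/12*(-66) = 17677/2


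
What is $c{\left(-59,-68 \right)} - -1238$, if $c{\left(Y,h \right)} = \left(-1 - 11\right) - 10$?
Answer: $1216$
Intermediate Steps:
$c{\left(Y,h \right)} = -22$ ($c{\left(Y,h \right)} = -12 - 10 = -22$)
$c{\left(-59,-68 \right)} - -1238 = -22 - -1238 = -22 + 1238 = 1216$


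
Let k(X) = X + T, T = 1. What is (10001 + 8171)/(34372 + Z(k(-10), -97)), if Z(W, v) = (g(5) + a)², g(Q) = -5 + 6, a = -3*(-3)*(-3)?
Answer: 4543/8762 ≈ 0.51849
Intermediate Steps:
a = -27 (a = 9*(-3) = -27)
k(X) = 1 + X (k(X) = X + 1 = 1 + X)
g(Q) = 1
Z(W, v) = 676 (Z(W, v) = (1 - 27)² = (-26)² = 676)
(10001 + 8171)/(34372 + Z(k(-10), -97)) = (10001 + 8171)/(34372 + 676) = 18172/35048 = 18172*(1/35048) = 4543/8762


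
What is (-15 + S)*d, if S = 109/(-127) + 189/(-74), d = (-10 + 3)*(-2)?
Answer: -1211273/4699 ≈ -257.77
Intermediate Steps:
d = 14 (d = -7*(-2) = 14)
S = -32069/9398 (S = 109*(-1/127) + 189*(-1/74) = -109/127 - 189/74 = -32069/9398 ≈ -3.4123)
(-15 + S)*d = (-15 - 32069/9398)*14 = -173039/9398*14 = -1211273/4699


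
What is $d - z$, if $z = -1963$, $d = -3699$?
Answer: $-1736$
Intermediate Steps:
$d - z = -3699 - -1963 = -3699 + 1963 = -1736$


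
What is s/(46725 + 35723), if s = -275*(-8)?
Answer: 275/10306 ≈ 0.026683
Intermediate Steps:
s = 2200
s/(46725 + 35723) = 2200/(46725 + 35723) = 2200/82448 = 2200*(1/82448) = 275/10306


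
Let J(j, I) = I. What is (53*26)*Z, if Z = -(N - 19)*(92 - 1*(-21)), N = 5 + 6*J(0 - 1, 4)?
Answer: -1557140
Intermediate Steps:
N = 29 (N = 5 + 6*4 = 5 + 24 = 29)
Z = -1130 (Z = -(29 - 19)*(92 - 1*(-21)) = -10*(92 + 21) = -10*113 = -1*1130 = -1130)
(53*26)*Z = (53*26)*(-1130) = 1378*(-1130) = -1557140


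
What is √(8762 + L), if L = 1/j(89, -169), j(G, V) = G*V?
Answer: 69*√2463609/1157 ≈ 93.606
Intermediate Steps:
L = -1/15041 (L = 1/(89*(-169)) = 1/(-15041) = -1/15041 ≈ -6.6485e-5)
√(8762 + L) = √(8762 - 1/15041) = √(131789241/15041) = 69*√2463609/1157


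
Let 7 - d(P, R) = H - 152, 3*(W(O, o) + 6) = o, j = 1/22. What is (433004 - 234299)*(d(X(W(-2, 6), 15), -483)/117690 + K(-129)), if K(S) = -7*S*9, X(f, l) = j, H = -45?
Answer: 6335158074999/3923 ≈ 1.6149e+9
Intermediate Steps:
j = 1/22 ≈ 0.045455
W(O, o) = -6 + o/3
X(f, l) = 1/22
d(P, R) = 204 (d(P, R) = 7 - (-45 - 152) = 7 - 1*(-197) = 7 + 197 = 204)
K(S) = -63*S
(433004 - 234299)*(d(X(W(-2, 6), 15), -483)/117690 + K(-129)) = (433004 - 234299)*(204/117690 - 63*(-129)) = 198705*(204*(1/117690) + 8127) = 198705*(34/19615 + 8127) = 198705*(159411139/19615) = 6335158074999/3923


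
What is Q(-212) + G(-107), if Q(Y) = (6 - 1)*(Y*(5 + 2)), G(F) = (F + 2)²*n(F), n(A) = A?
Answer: -1187095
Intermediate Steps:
G(F) = F*(2 + F)² (G(F) = (F + 2)²*F = (2 + F)²*F = F*(2 + F)²)
Q(Y) = 35*Y (Q(Y) = 5*(Y*7) = 5*(7*Y) = 35*Y)
Q(-212) + G(-107) = 35*(-212) - 107*(2 - 107)² = -7420 - 107*(-105)² = -7420 - 107*11025 = -7420 - 1179675 = -1187095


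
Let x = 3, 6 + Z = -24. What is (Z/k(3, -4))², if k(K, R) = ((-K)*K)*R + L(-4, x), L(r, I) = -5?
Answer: 900/961 ≈ 0.93652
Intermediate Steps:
Z = -30 (Z = -6 - 24 = -30)
k(K, R) = -5 - R*K² (k(K, R) = ((-K)*K)*R - 5 = (-K²)*R - 5 = -R*K² - 5 = -5 - R*K²)
(Z/k(3, -4))² = (-30/(-5 - 1*(-4)*3²))² = (-30/(-5 - 1*(-4)*9))² = (-30/(-5 + 36))² = (-30/31)² = 900/961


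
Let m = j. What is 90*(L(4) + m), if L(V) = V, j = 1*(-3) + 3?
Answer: 360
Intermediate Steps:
j = 0 (j = -3 + 3 = 0)
m = 0
90*(L(4) + m) = 90*(4 + 0) = 90*4 = 360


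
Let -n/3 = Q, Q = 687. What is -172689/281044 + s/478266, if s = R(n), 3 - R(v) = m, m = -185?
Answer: -41269220501/67206894852 ≈ -0.61406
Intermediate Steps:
n = -2061 (n = -3*687 = -2061)
R(v) = 188 (R(v) = 3 - 1*(-185) = 3 + 185 = 188)
s = 188
-172689/281044 + s/478266 = -172689/281044 + 188/478266 = -172689*1/281044 + 188*(1/478266) = -172689/281044 + 94/239133 = -41269220501/67206894852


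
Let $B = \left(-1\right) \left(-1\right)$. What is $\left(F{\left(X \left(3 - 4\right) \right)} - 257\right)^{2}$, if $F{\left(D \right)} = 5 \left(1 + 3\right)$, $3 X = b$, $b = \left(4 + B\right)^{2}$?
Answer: $56169$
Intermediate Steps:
$B = 1$
$b = 25$ ($b = \left(4 + 1\right)^{2} = 5^{2} = 25$)
$X = \frac{25}{3}$ ($X = \frac{1}{3} \cdot 25 = \frac{25}{3} \approx 8.3333$)
$F{\left(D \right)} = 20$ ($F{\left(D \right)} = 5 \cdot 4 = 20$)
$\left(F{\left(X \left(3 - 4\right) \right)} - 257\right)^{2} = \left(20 - 257\right)^{2} = \left(-237\right)^{2} = 56169$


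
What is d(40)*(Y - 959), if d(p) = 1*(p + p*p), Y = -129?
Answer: -1784320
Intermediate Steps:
d(p) = p + p² (d(p) = 1*(p + p²) = p + p²)
d(40)*(Y - 959) = (40*(1 + 40))*(-129 - 959) = (40*41)*(-1088) = 1640*(-1088) = -1784320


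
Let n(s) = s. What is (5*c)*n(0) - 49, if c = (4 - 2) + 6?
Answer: -49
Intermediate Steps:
c = 8 (c = 2 + 6 = 8)
(5*c)*n(0) - 49 = (5*8)*0 - 49 = 40*0 - 49 = 0 - 49 = -49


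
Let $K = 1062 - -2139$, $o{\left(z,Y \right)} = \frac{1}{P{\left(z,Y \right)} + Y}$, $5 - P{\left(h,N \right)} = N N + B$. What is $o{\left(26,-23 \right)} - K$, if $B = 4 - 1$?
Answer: $- \frac{1760551}{550} \approx -3201.0$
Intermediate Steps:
$B = 3$
$P{\left(h,N \right)} = 2 - N^{2}$ ($P{\left(h,N \right)} = 5 - \left(N N + 3\right) = 5 - \left(N^{2} + 3\right) = 5 - \left(3 + N^{2}\right) = 2 - N^{2}$)
$o{\left(z,Y \right)} = \frac{1}{2 + Y - Y^{2}}$ ($o{\left(z,Y \right)} = \frac{1}{\left(2 - Y^{2}\right) + Y} = \frac{1}{2 + Y - Y^{2}}$)
$K = 3201$ ($K = 1062 + 2139 = 3201$)
$o{\left(26,-23 \right)} - K = \frac{1}{2 - 23 - \left(-23\right)^{2}} - 3201 = \frac{1}{2 - 23 - 529} - 3201 = \frac{1}{-550} - 3201 = - \frac{1}{550} - 3201 = - \frac{1760551}{550}$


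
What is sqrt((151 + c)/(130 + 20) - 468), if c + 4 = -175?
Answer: I*sqrt(105342)/15 ≈ 21.638*I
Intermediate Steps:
c = -179 (c = -4 - 175 = -179)
sqrt((151 + c)/(130 + 20) - 468) = sqrt((151 - 179)/(130 + 20) - 468) = sqrt(-28/150 - 468) = sqrt(-28*1/150 - 468) = sqrt(-14/75 - 468) = sqrt(-35114/75) = I*sqrt(105342)/15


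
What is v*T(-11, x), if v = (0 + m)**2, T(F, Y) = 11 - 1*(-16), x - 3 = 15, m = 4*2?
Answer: 1728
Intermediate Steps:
m = 8
x = 18 (x = 3 + 15 = 18)
T(F, Y) = 27 (T(F, Y) = 11 + 16 = 27)
v = 64 (v = (0 + 8)**2 = 8**2 = 64)
v*T(-11, x) = 64*27 = 1728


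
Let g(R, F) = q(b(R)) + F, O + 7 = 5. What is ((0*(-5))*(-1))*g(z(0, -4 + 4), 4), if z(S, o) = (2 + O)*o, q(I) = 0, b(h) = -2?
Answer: 0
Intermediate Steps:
O = -2 (O = -7 + 5 = -2)
z(S, o) = 0 (z(S, o) = (2 - 2)*o = 0*o = 0)
g(R, F) = F (g(R, F) = 0 + F = F)
((0*(-5))*(-1))*g(z(0, -4 + 4), 4) = ((0*(-5))*(-1))*4 = (0*(-1))*4 = 0*4 = 0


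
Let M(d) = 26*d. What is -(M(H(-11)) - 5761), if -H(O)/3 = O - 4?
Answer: 4591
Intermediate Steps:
H(O) = 12 - 3*O (H(O) = -3*(O - 4) = -3*(-4 + O) = 12 - 3*O)
-(M(H(-11)) - 5761) = -(26*(12 - 3*(-11)) - 5761) = -(26*(12 + 33) - 5761) = -(26*45 - 5761) = -(1170 - 5761) = -1*(-4591) = 4591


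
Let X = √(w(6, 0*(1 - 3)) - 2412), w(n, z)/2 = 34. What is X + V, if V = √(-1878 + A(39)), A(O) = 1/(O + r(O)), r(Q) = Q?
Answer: I*(37*√8346 + 156*√586)/78 ≈ 91.751*I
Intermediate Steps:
w(n, z) = 68 (w(n, z) = 2*34 = 68)
A(O) = 1/(2*O) (A(O) = 1/(O + O) = 1/(2*O))
V = 37*I*√8346/78 (V = √(-1878 + (½)/39) = √(-1878 + (½)*(1/39)) = √(-1878 + 1/78) = √(-146483/78) = 37*I*√8346/78 ≈ 43.336*I)
X = 2*I*√586 (X = √(68 - 2412) = √(-2344) = 2*I*√586 ≈ 48.415*I)
X + V = 2*I*√586 + 37*I*√8346/78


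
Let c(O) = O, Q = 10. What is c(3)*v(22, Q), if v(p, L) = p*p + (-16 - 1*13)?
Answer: 1365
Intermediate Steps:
v(p, L) = -29 + p² (v(p, L) = p² + (-16 - 13) = p² - 29 = -29 + p²)
c(3)*v(22, Q) = 3*(-29 + 22²) = 3*(-29 + 484) = 3*455 = 1365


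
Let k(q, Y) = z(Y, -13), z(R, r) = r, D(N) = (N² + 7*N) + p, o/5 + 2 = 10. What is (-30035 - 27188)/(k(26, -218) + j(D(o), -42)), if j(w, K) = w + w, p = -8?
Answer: -57223/3731 ≈ -15.337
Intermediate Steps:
o = 40 (o = -10 + 5*10 = -10 + 50 = 40)
D(N) = -8 + N² + 7*N (D(N) = (N² + 7*N) - 8 = -8 + N² + 7*N)
j(w, K) = 2*w
k(q, Y) = -13
(-30035 - 27188)/(k(26, -218) + j(D(o), -42)) = (-30035 - 27188)/(-13 + 2*(-8 + 40² + 7*40)) = -57223/(-13 + 2*(-8 + 1600 + 280)) = -57223/(-13 + 2*1872) = -57223/(-13 + 3744) = -57223/3731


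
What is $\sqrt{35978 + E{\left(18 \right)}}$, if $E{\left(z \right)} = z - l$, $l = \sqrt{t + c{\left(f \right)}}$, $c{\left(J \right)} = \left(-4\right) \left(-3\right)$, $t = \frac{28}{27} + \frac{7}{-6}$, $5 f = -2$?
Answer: $\frac{\sqrt{1295856 - 2 \sqrt{3846}}}{6} \approx 189.72$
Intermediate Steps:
$f = - \frac{2}{5}$ ($f = \frac{1}{5} \left(-2\right) = - \frac{2}{5} \approx -0.4$)
$t = - \frac{7}{54}$ ($t = 28 \cdot \frac{1}{27} + 7 \left(- \frac{1}{6}\right) = \frac{28}{27} - \frac{7}{6} = - \frac{7}{54} \approx -0.12963$)
$c{\left(J \right)} = 12$
$l = \frac{\sqrt{3846}}{18}$ ($l = \sqrt{- \frac{7}{54} + 12} = \sqrt{\frac{641}{54}} = \frac{\sqrt{3846}}{18} \approx 3.4453$)
$E{\left(z \right)} = z - \frac{\sqrt{3846}}{18}$
$\sqrt{35978 + E{\left(18 \right)}} = \sqrt{35978 + \left(18 - \frac{\sqrt{3846}}{18}\right)} = \sqrt{35996 - \frac{\sqrt{3846}}{18}}$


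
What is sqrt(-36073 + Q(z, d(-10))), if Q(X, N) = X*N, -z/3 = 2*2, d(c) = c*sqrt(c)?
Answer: sqrt(-36073 + 120*I*sqrt(10)) ≈ 0.999 + 189.93*I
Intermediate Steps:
d(c) = c**(3/2)
z = -12 (z = -6*2 = -3*4 = -12)
Q(X, N) = N*X
sqrt(-36073 + Q(z, d(-10))) = sqrt(-36073 + (-10)**(3/2)*(-12)) = sqrt(-36073 - 10*I*sqrt(10)*(-12)) = sqrt(-36073 + 120*I*sqrt(10))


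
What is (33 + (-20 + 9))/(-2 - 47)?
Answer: -22/49 ≈ -0.44898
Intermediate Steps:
(33 + (-20 + 9))/(-2 - 47) = (33 - 11)/(-49) = -1/49*22 = -22/49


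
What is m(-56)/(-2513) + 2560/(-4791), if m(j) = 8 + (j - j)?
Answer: -6471608/12039783 ≈ -0.53752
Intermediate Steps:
m(j) = 8 (m(j) = 8 + 0 = 8)
m(-56)/(-2513) + 2560/(-4791) = 8/(-2513) + 2560/(-4791) = 8*(-1/2513) + 2560*(-1/4791) = -8/2513 - 2560/4791 = -6471608/12039783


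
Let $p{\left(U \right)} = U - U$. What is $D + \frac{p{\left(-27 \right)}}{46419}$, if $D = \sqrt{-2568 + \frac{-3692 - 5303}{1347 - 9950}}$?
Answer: $\frac{i \sqrt{3877233223}}{1229} \approx 50.665 i$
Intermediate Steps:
$p{\left(U \right)} = 0$
$D = \frac{i \sqrt{3877233223}}{1229}$ ($D = \sqrt{-2568 - \frac{8995}{-8603}} = \sqrt{-2568 - - \frac{1285}{1229}} = \sqrt{-2568 + \frac{1285}{1229}} = \sqrt{- \frac{3154787}{1229}} = \frac{i \sqrt{3877233223}}{1229} \approx 50.665 i$)
$D + \frac{p{\left(-27 \right)}}{46419} = \frac{i \sqrt{3877233223}}{1229} + \frac{0}{46419} = \frac{i \sqrt{3877233223}}{1229} + 0 \cdot \frac{1}{46419} = \frac{i \sqrt{3877233223}}{1229} + 0 = \frac{i \sqrt{3877233223}}{1229}$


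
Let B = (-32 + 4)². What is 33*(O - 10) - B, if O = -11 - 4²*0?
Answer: -1477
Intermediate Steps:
B = 784 (B = (-28)² = 784)
O = -11 (O = -11 - 16*0 = -11 - 1*0 = -11 + 0 = -11)
33*(O - 10) - B = 33*(-11 - 10) - 1*784 = 33*(-21) - 784 = -693 - 784 = -1477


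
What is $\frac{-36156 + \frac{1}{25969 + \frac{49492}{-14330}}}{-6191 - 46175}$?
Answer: $\frac{6726575726519}{9742335016874} \approx 0.69045$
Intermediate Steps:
$\frac{-36156 + \frac{1}{25969 + \frac{49492}{-14330}}}{-6191 - 46175} = \frac{-36156 + \frac{1}{25969 + 49492 \left(- \frac{1}{14330}\right)}}{-52366} = \left(-36156 + \frac{1}{25969 - \frac{24746}{7165}}\right) \left(- \frac{1}{52366}\right) = \left(-36156 + \frac{1}{\frac{186043139}{7165}}\right) \left(- \frac{1}{52366}\right) = \left(-36156 + \frac{7165}{186043139}\right) \left(- \frac{1}{52366}\right) = \left(- \frac{6726575726519}{186043139}\right) \left(- \frac{1}{52366}\right) = \frac{6726575726519}{9742335016874}$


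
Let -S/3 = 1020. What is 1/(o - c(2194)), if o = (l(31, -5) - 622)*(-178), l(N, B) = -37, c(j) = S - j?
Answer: 1/122556 ≈ 8.1595e-6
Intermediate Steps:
S = -3060 (S = -3*1020 = -3060)
c(j) = -3060 - j
o = 117302 (o = (-37 - 622)*(-178) = -659*(-178) = 117302)
1/(o - c(2194)) = 1/(117302 - (-3060 - 1*2194)) = 1/(117302 - (-3060 - 2194)) = 1/(117302 - 1*(-5254)) = 1/(117302 + 5254) = 1/122556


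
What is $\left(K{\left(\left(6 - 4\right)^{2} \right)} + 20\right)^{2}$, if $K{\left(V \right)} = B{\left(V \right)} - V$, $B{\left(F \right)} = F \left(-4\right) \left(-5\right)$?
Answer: $9216$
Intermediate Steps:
$B{\left(F \right)} = 20 F$ ($B{\left(F \right)} = - 4 F \left(-5\right) = 20 F$)
$K{\left(V \right)} = 19 V$ ($K{\left(V \right)} = 20 V - V = 19 V$)
$\left(K{\left(\left(6 - 4\right)^{2} \right)} + 20\right)^{2} = \left(19 \left(6 - 4\right)^{2} + 20\right)^{2} = \left(19 \cdot 2^{2} + 20\right)^{2} = \left(19 \cdot 4 + 20\right)^{2} = \left(76 + 20\right)^{2} = 96^{2} = 9216$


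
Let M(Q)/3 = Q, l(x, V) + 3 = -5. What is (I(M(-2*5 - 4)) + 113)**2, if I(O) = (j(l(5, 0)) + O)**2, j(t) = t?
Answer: 6827769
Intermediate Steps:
l(x, V) = -8 (l(x, V) = -3 - 5 = -8)
M(Q) = 3*Q
I(O) = (-8 + O)**2
(I(M(-2*5 - 4)) + 113)**2 = ((-8 + 3*(-2*5 - 4))**2 + 113)**2 = ((-8 + 3*(-10 - 4))**2 + 113)**2 = ((-8 + 3*(-14))**2 + 113)**2 = ((-8 - 42)**2 + 113)**2 = ((-50)**2 + 113)**2 = (2500 + 113)**2 = 2613**2 = 6827769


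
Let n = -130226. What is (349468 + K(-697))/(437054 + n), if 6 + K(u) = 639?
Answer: 350101/306828 ≈ 1.1410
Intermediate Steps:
K(u) = 633 (K(u) = -6 + 639 = 633)
(349468 + K(-697))/(437054 + n) = (349468 + 633)/(437054 - 130226) = 350101/306828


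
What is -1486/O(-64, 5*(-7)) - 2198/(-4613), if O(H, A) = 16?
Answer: -487125/5272 ≈ -92.399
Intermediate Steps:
-1486/O(-64, 5*(-7)) - 2198/(-4613) = -1486/16 - 2198/(-4613) = -1486*1/16 - 2198*(-1/4613) = -743/8 + 314/659 = -487125/5272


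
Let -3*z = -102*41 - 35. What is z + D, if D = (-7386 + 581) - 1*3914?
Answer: -27940/3 ≈ -9313.3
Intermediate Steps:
D = -10719 (D = -6805 - 3914 = -10719)
z = 4217/3 (z = -(-102*41 - 35)/3 = -(-4182 - 35)/3 = -⅓*(-4217) = 4217/3 ≈ 1405.7)
z + D = 4217/3 - 10719 = -27940/3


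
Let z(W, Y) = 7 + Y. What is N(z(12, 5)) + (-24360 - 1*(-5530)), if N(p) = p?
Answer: -18818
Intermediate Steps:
N(z(12, 5)) + (-24360 - 1*(-5530)) = (7 + 5) + (-24360 - 1*(-5530)) = 12 + (-24360 + 5530) = 12 - 18830 = -18818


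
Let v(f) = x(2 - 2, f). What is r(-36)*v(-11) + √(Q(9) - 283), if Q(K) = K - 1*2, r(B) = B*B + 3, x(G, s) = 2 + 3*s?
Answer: -40269 + 2*I*√69 ≈ -40269.0 + 16.613*I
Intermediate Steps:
r(B) = 3 + B² (r(B) = B² + 3 = 3 + B²)
Q(K) = -2 + K (Q(K) = K - 2 = -2 + K)
v(f) = 2 + 3*f
r(-36)*v(-11) + √(Q(9) - 283) = (3 + (-36)²)*(2 + 3*(-11)) + √((-2 + 9) - 283) = (3 + 1296)*(2 - 33) + √(7 - 283) = 1299*(-31) + √(-276) = -40269 + 2*I*√69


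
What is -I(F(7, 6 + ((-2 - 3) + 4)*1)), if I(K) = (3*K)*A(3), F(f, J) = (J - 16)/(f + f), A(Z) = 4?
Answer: 66/7 ≈ 9.4286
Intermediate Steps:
F(f, J) = (-16 + J)/(2*f) (F(f, J) = (-16 + J)/((2*f)) = (-16 + J)*(1/(2*f)) = (-16 + J)/(2*f))
I(K) = 12*K (I(K) = (3*K)*4 = 12*K)
-I(F(7, 6 + ((-2 - 3) + 4)*1)) = -12*(½)*(-16 + (6 + ((-2 - 3) + 4)*1))/7 = -12*(½)*(⅐)*(-16 + (6 + (-5 + 4)*1)) = -12*(½)*(⅐)*(-16 + (6 - 1*1)) = -12*(½)*(⅐)*(-16 + (6 - 1)) = -12*(½)*(⅐)*(-16 + 5) = -12*(½)*(⅐)*(-11) = -12*(-11)/14 = -1*(-66/7) = 66/7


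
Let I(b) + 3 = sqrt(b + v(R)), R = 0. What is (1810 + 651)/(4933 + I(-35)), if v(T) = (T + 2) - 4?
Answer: 12132730/24304937 - 2461*I*sqrt(37)/24304937 ≈ 0.49919 - 0.00061591*I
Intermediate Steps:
v(T) = -2 + T (v(T) = (2 + T) - 4 = -2 + T)
I(b) = -3 + sqrt(-2 + b) (I(b) = -3 + sqrt(b + (-2 + 0)) = -3 + sqrt(b - 2) = -3 + sqrt(-2 + b))
(1810 + 651)/(4933 + I(-35)) = (1810 + 651)/(4933 + (-3 + sqrt(-2 - 35))) = 2461/(4933 + (-3 + sqrt(-37))) = 2461/(4933 + (-3 + I*sqrt(37))) = 2461/(4930 + I*sqrt(37))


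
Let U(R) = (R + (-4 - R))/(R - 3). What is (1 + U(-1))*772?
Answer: 1544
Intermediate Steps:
U(R) = -4/(-3 + R)
(1 + U(-1))*772 = (1 - 4/(-3 - 1))*772 = (1 - 4/(-4))*772 = (1 - 4*(-¼))*772 = (1 + 1)*772 = 2*772 = 1544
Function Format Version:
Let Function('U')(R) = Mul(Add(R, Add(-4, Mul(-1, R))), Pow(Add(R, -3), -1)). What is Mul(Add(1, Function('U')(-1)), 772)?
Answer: 1544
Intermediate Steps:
Function('U')(R) = Mul(-4, Pow(Add(-3, R), -1))
Mul(Add(1, Function('U')(-1)), 772) = Mul(Add(1, Mul(-4, Pow(Add(-3, -1), -1))), 772) = Mul(Add(1, Mul(-4, Pow(-4, -1))), 772) = Mul(Add(1, Mul(-4, Rational(-1, 4))), 772) = Mul(Add(1, 1), 772) = Mul(2, 772) = 1544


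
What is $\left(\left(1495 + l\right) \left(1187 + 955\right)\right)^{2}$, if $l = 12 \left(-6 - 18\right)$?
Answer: $6684262135236$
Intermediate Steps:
$l = -288$ ($l = 12 \left(-24\right) = -288$)
$\left(\left(1495 + l\right) \left(1187 + 955\right)\right)^{2} = \left(\left(1495 - 288\right) \left(1187 + 955\right)\right)^{2} = \left(1207 \cdot 2142\right)^{2} = 2585394^{2} = 6684262135236$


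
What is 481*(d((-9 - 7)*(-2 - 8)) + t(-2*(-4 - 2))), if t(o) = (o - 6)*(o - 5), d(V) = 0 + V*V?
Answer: 12333802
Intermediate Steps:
d(V) = V**2 (d(V) = 0 + V**2 = V**2)
t(o) = (-6 + o)*(-5 + o)
481*(d((-9 - 7)*(-2 - 8)) + t(-2*(-4 - 2))) = 481*(((-9 - 7)*(-2 - 8))**2 + (30 + (-2*(-4 - 2))**2 - (-22)*(-4 - 2))) = 481*((-16*(-10))**2 + (30 + (-2*(-6))**2 - (-22)*(-6))) = 481*(160**2 + (30 + 12**2 - 11*12)) = 481*(25600 + (30 + 144 - 132)) = 481*(25600 + 42) = 481*25642 = 12333802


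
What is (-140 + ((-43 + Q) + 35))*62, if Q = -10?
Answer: -9796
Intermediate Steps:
(-140 + ((-43 + Q) + 35))*62 = (-140 + ((-43 - 10) + 35))*62 = (-140 + (-53 + 35))*62 = (-140 - 18)*62 = -158*62 = -9796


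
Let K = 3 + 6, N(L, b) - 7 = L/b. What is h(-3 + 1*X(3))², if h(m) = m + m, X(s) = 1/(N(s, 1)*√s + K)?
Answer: 591808/15987 - 5920*√3/5329 ≈ 35.094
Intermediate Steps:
N(L, b) = 7 + L/b
K = 9
X(s) = 1/(9 + √s*(7 + s)) (X(s) = 1/((7 + s/1)*√s + 9) = 1/((7 + s*1)*√s + 9) = 1/((7 + s)*√s + 9) = 1/(√s*(7 + s) + 9) = 1/(9 + √s*(7 + s)))
h(m) = 2*m
h(-3 + 1*X(3))² = (2*(-3 + 1/(9 + √3*(7 + 3))))² = (2*(-3 + 1/(9 + √3*10)))² = (2*(-3 + 1/(9 + 10*√3)))² = (-6 + 2/(9 + 10*√3))²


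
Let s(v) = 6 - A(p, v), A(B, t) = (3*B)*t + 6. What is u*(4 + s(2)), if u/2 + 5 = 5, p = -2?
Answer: 0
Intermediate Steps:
u = 0 (u = -10 + 2*5 = -10 + 10 = 0)
A(B, t) = 6 + 3*B*t (A(B, t) = 3*B*t + 6 = 6 + 3*B*t)
s(v) = 6*v (s(v) = 6 - (6 + 3*(-2)*v) = 6 - (6 - 6*v) = 6 + (-6 + 6*v) = 6*v)
u*(4 + s(2)) = 0*(4 + 6*2) = 0*(4 + 12) = 0*16 = 0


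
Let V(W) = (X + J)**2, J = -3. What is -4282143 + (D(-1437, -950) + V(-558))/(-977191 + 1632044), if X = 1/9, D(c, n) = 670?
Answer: -227138109333353/53043093 ≈ -4.2821e+6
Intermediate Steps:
X = 1/9 ≈ 0.11111
V(W) = 676/81 (V(W) = (1/9 - 3)**2 = (-26/9)**2 = 676/81)
-4282143 + (D(-1437, -950) + V(-558))/(-977191 + 1632044) = -4282143 + (670 + 676/81)/(-977191 + 1632044) = -4282143 + (54946/81)/654853 = -4282143 + (54946/81)*(1/654853) = -4282143 + 54946/53043093 = -227138109333353/53043093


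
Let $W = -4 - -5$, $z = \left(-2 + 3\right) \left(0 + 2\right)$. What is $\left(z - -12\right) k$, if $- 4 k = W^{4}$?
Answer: $- \frac{7}{2} \approx -3.5$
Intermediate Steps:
$z = 2$ ($z = 1 \cdot 2 = 2$)
$W = 1$ ($W = -4 + 5 = 1$)
$k = - \frac{1}{4}$ ($k = - \frac{1^{4}}{4} = \left(- \frac{1}{4}\right) 1 = - \frac{1}{4} \approx -0.25$)
$\left(z - -12\right) k = \left(2 - -12\right) \left(- \frac{1}{4}\right) = \left(2 + 12\right) \left(- \frac{1}{4}\right) = 14 \left(- \frac{1}{4}\right) = - \frac{7}{2}$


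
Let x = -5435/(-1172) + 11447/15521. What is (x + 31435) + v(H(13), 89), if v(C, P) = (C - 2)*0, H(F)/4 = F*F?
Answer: 571919660739/18190612 ≈ 31440.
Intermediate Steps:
H(F) = 4*F**2 (H(F) = 4*(F*F) = 4*F**2)
v(C, P) = 0 (v(C, P) = (-2 + C)*0 = 0)
x = 97772519/18190612 (x = -5435*(-1/1172) + 11447*(1/15521) = 5435/1172 + 11447/15521 = 97772519/18190612 ≈ 5.3749)
(x + 31435) + v(H(13), 89) = (97772519/18190612 + 31435) + 0 = 571919660739/18190612 + 0 = 571919660739/18190612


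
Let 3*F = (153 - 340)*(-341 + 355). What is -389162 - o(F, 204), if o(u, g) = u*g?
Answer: -211138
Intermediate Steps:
F = -2618/3 (F = ((153 - 340)*(-341 + 355))/3 = (-187*14)/3 = (1/3)*(-2618) = -2618/3 ≈ -872.67)
o(u, g) = g*u
-389162 - o(F, 204) = -389162 - 204*(-2618)/3 = -389162 - 1*(-178024) = -389162 + 178024 = -211138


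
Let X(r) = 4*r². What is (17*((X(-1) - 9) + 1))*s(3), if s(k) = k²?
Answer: -612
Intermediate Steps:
(17*((X(-1) - 9) + 1))*s(3) = (17*((4*(-1)² - 9) + 1))*3² = (17*((4*1 - 9) + 1))*9 = (17*((4 - 9) + 1))*9 = (17*(-5 + 1))*9 = (17*(-4))*9 = -68*9 = -612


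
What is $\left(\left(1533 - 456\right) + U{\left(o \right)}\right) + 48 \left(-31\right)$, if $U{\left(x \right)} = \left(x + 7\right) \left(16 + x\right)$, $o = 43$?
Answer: $2539$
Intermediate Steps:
$U{\left(x \right)} = \left(7 + x\right) \left(16 + x\right)$
$\left(\left(1533 - 456\right) + U{\left(o \right)}\right) + 48 \left(-31\right) = \left(\left(1533 - 456\right) + \left(112 + 43^{2} + 23 \cdot 43\right)\right) + 48 \left(-31\right) = \left(1077 + \left(112 + 1849 + 989\right)\right) - 1488 = \left(1077 + 2950\right) - 1488 = 4027 - 1488 = 2539$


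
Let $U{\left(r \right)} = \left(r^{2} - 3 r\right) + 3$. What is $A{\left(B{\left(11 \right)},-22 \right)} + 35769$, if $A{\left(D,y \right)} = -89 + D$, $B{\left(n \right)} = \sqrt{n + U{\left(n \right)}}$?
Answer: $35680 + \sqrt{102} \approx 35690.0$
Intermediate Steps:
$U{\left(r \right)} = 3 + r^{2} - 3 r$
$B{\left(n \right)} = \sqrt{3 + n^{2} - 2 n}$ ($B{\left(n \right)} = \sqrt{n + \left(3 + n^{2} - 3 n\right)} = \sqrt{3 + n^{2} - 2 n}$)
$A{\left(B{\left(11 \right)},-22 \right)} + 35769 = \left(-89 + \sqrt{3 + 11^{2} - 22}\right) + 35769 = \left(-89 + \sqrt{3 + 121 - 22}\right) + 35769 = \left(-89 + \sqrt{102}\right) + 35769 = 35680 + \sqrt{102}$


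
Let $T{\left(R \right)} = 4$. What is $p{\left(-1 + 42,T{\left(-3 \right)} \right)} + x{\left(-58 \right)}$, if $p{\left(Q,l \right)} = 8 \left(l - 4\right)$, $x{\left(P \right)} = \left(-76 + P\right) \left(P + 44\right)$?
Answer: $1876$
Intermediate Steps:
$x{\left(P \right)} = \left(-76 + P\right) \left(44 + P\right)$
$p{\left(Q,l \right)} = -32 + 8 l$ ($p{\left(Q,l \right)} = 8 \left(-4 + l\right) = -32 + 8 l$)
$p{\left(-1 + 42,T{\left(-3 \right)} \right)} + x{\left(-58 \right)} = \left(-32 + 8 \cdot 4\right) - \left(1488 - 3364\right) = \left(-32 + 32\right) + \left(-3344 + 3364 + 1856\right) = 0 + 1876 = 1876$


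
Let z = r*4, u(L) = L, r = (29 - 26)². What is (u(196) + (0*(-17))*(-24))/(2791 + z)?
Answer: 196/2827 ≈ 0.069331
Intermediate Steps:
r = 9 (r = 3² = 9)
z = 36 (z = 9*4 = 36)
(u(196) + (0*(-17))*(-24))/(2791 + z) = (196 + (0*(-17))*(-24))/(2791 + 36) = (196 + 0*(-24))/2827 = (196 + 0)*(1/2827) = 196*(1/2827) = 196/2827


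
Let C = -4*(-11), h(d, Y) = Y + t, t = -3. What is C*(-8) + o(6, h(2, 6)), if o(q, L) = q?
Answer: -346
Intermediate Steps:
h(d, Y) = -3 + Y (h(d, Y) = Y - 3 = -3 + Y)
C = 44
C*(-8) + o(6, h(2, 6)) = 44*(-8) + 6 = -352 + 6 = -346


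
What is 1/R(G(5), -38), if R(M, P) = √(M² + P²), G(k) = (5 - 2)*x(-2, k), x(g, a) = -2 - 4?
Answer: √442/884 ≈ 0.023783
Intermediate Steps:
x(g, a) = -6
G(k) = -18 (G(k) = (5 - 2)*(-6) = 3*(-6) = -18)
1/R(G(5), -38) = 1/(√((-18)² + (-38)²)) = 1/(√(324 + 1444)) = 1/(√1768) = 1/(2*√442) = √442/884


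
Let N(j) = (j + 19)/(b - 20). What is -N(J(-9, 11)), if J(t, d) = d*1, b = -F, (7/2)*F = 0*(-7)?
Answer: 3/2 ≈ 1.5000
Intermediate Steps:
F = 0 (F = 2*(0*(-7))/7 = (2/7)*0 = 0)
b = 0 (b = -1*0 = 0)
J(t, d) = d
N(j) = -19/20 - j/20 (N(j) = (j + 19)/(0 - 20) = (19 + j)/(-20) = (19 + j)*(-1/20) = -19/20 - j/20)
-N(J(-9, 11)) = -(-19/20 - 1/20*11) = -(-19/20 - 11/20) = -1*(-3/2) = 3/2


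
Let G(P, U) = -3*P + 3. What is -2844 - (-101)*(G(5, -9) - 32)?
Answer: -7288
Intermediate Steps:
G(P, U) = 3 - 3*P
-2844 - (-101)*(G(5, -9) - 32) = -2844 - (-101)*((3 - 3*5) - 32) = -2844 - (-101)*((3 - 15) - 32) = -2844 - (-101)*(-12 - 32) = -2844 - (-101)*(-44) = -2844 - 1*4444 = -2844 - 4444 = -7288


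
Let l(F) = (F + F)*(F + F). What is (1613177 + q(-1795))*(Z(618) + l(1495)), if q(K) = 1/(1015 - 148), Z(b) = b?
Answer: 12504706884762280/867 ≈ 1.4423e+13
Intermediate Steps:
l(F) = 4*F² (l(F) = (2*F)*(2*F) = 4*F²)
q(K) = 1/867
(1613177 + q(-1795))*(Z(618) + l(1495)) = (1613177 + 1/867)*(618 + 4*1495²) = 1398624460*(618 + 4*2235025)/867 = 1398624460*(618 + 8940100)/867 = (1398624460/867)*8940718 = 12504706884762280/867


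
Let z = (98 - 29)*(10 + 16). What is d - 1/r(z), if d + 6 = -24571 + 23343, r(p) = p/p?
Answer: -1235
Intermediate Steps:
z = 1794 (z = 69*26 = 1794)
r(p) = 1
d = -1234 (d = -6 + (-24571 + 23343) = -6 - 1228 = -1234)
d - 1/r(z) = -1234 - 1/1 = -1234 - 1*1 = -1234 - 1 = -1235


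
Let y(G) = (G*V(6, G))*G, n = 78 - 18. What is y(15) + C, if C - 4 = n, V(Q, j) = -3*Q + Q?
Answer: -2636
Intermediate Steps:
V(Q, j) = -2*Q
n = 60
C = 64 (C = 4 + 60 = 64)
y(G) = -12*G**2 (y(G) = (G*(-2*6))*G = (G*(-12))*G = (-12*G)*G = -12*G**2)
y(15) + C = -12*15**2 + 64 = -12*225 + 64 = -2700 + 64 = -2636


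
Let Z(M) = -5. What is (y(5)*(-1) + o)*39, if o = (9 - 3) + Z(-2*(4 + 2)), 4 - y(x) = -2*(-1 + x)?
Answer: -429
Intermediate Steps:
y(x) = 2 + 2*x (y(x) = 4 - (-2)*(-1 + x) = 4 - (2 - 2*x) = 4 + (-2 + 2*x) = 2 + 2*x)
o = 1 (o = (9 - 3) - 5 = 6 - 5 = 1)
(y(5)*(-1) + o)*39 = ((2 + 2*5)*(-1) + 1)*39 = ((2 + 10)*(-1) + 1)*39 = (12*(-1) + 1)*39 = (-12 + 1)*39 = -11*39 = -429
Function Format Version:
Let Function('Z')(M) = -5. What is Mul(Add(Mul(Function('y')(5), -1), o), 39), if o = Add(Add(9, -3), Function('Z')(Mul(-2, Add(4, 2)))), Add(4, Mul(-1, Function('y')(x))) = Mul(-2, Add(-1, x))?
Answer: -429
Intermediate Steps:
Function('y')(x) = Add(2, Mul(2, x)) (Function('y')(x) = Add(4, Mul(-1, Mul(-2, Add(-1, x)))) = Add(4, Mul(-1, Add(2, Mul(-2, x)))) = Add(4, Add(-2, Mul(2, x))) = Add(2, Mul(2, x)))
o = 1 (o = Add(Add(9, -3), -5) = Add(6, -5) = 1)
Mul(Add(Mul(Function('y')(5), -1), o), 39) = Mul(Add(Mul(Add(2, Mul(2, 5)), -1), 1), 39) = Mul(Add(Mul(Add(2, 10), -1), 1), 39) = Mul(Add(Mul(12, -1), 1), 39) = Mul(Add(-12, 1), 39) = Mul(-11, 39) = -429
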